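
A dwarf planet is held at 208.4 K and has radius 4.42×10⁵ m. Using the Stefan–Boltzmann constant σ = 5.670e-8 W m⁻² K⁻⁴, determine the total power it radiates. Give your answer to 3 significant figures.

Surface area A = 4πR² = 4π(4.42×10⁵ m)² = 2.45502×10¹² m².
P = σAT⁴ = 5.670×10⁻⁸ × 2.45502×10¹² × (208.4)⁴ = 2.63×10¹⁴ W.

P ≈ 2.63×10¹⁴ W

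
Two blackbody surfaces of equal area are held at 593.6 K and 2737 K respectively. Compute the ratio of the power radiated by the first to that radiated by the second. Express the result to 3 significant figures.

P₁/P₂ ≈ 2.21×10⁻³

With equal areas, P₁/P₂ = (T₁/T₂)⁴ = (593.6/2737)⁴ = 2.21×10⁻³.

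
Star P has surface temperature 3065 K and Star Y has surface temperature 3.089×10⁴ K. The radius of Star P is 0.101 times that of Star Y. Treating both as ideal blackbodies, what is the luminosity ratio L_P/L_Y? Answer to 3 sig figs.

L ∝ R²T⁴, so L_P/L_Y = (R_P/R_Y)²(T_P/T_Y)⁴ = (0.101)² × (3065/3.089×10⁴)⁴ = 0.010201 × 9.69282×10⁻⁵ = 9.89×10⁻⁷.

L_P/L_Y ≈ 9.89×10⁻⁷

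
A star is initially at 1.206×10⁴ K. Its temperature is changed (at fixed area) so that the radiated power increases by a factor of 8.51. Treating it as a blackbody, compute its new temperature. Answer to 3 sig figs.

T₂ ≈ 2.06×10⁴ K

P ∝ T⁴, so T₂/T₁ = (P₂/P₁)^(1/4) = (8.51)^(1/4) = 1.70798.
T₂ = 1.206×10⁴ × 1.70798 = 2.06×10⁴ K.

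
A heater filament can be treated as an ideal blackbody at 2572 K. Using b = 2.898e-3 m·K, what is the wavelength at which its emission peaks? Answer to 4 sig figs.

Wien's displacement law: λ_max = b/T = (2.898×10⁻³ m·K)/(2572 K) = 1.1267×10⁻⁶ m.
That is 1.127 μm, in the infrared range.

λ_max ≈ 1.127 μm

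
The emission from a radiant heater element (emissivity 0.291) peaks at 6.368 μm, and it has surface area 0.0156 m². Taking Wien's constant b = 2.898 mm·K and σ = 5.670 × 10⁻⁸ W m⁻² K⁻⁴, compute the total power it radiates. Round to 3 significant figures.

Wien's law: T = b/λ_max = 2.898×10⁻³/6.368×10⁻⁶ = 455.088 K.
Area A = 0.0156 m².
Then P = εσAT⁴ = 0.291×5.670×10⁻⁸×0.0156×(455.088)⁴ = 11.0 W.

P ≈ 11.0 W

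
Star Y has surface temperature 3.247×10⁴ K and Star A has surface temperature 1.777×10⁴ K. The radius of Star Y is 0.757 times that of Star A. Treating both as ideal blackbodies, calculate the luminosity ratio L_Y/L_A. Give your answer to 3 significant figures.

L_Y/L_A ≈ 6.39

L ∝ R²T⁴, so L_Y/L_A = (R_Y/R_A)²(T_Y/T_A)⁴ = (0.757)² × (3.247×10⁴/1.777×10⁴)⁴ = 0.573049 × 11.1476 = 6.39.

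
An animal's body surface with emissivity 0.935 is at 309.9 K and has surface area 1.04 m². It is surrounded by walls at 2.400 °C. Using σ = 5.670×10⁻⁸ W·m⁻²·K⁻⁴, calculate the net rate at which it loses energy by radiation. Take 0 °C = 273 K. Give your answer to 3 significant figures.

Net loss ≈ 191 W

Surroundings: T = 2.400 °C + 273 = 275.400 K.
Area A = 1.04 m².
Net radiated power P_net = εσA(T⁴ − T₀⁴) = 0.935×5.670×10⁻⁸×1.04×(309.9⁴ − 275.400⁴).
T⁴ − T₀⁴ = 9.22330×10⁹ − 5.75249×10⁹ = 3.47081×10⁹ K⁴, so P_net = 191 W.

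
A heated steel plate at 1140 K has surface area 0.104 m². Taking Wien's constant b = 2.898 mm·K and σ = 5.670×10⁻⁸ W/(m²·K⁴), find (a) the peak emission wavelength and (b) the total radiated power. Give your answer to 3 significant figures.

λ_max ≈ 2.54 μm; P ≈ 9.96×10³ W

(a) λ_max = b/T = 2.898×10⁻³/1140 = 2.542×10⁻⁶ m = 2.54 μm.
Area A = 0.104 m².
(b) P = σAT⁴ = 5.670×10⁻⁸×0.104×(1140)⁴ = 9.96×10³ W.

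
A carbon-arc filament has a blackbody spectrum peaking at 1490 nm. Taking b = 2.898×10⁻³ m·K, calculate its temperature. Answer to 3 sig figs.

Wien's law gives T = b/λ_max = (2.898×10⁻³ m·K)/(1.490×10⁻⁶ m) = 1.94×10³ K.

T ≈ 1.94×10³ K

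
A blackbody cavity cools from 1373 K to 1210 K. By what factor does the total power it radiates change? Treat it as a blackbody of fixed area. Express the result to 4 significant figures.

P ∝ T⁴, so P₂/P₁ = (T₂/T₁)⁴ = (1210/1373)⁴ = (0.881282)⁴ = 0.6032.

P₂/P₁ ≈ 0.6032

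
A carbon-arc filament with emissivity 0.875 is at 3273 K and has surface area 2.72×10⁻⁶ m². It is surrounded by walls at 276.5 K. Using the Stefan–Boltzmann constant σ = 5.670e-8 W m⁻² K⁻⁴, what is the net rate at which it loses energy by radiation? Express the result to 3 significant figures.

Area A = 2.72×10⁻⁶ m².
Net radiated power P_net = εσA(T⁴ − T₀⁴) = 0.875×5.670×10⁻⁸×2.72×10⁻⁶×(3273⁴ − 276.5⁴).
T⁴ − T₀⁴ = 1.14758×10¹⁴ − 5.84495×10⁹ = 1.14752×10¹⁴ K⁴, so P_net = 15.5 W.

Net loss ≈ 15.5 W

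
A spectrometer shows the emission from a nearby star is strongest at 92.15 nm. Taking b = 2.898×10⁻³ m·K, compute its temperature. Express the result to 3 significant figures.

T ≈ 3.14×10⁴ K

Wien's law gives T = b/λ_max = (2.898×10⁻³ m·K)/(9.215×10⁻⁸ m) = 3.14×10⁴ K.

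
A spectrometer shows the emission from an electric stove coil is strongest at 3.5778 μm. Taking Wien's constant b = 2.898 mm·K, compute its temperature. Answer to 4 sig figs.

Wien's law gives T = b/λ_max = (2.898×10⁻³ m·K)/(3.5778×10⁻⁶ m) = 810.0 K.

T ≈ 810.0 K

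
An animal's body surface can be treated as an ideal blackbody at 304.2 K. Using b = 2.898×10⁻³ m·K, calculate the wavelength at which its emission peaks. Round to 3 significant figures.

Wien's displacement law: λ_max = b/T = (2.898×10⁻³ m·K)/(304.2 K) = 9.527×10⁻⁶ m.
That is 9.53 μm, in the infrared range.

λ_max ≈ 9.53 μm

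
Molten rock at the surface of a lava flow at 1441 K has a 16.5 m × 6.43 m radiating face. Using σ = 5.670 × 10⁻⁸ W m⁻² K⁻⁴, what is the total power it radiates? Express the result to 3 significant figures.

P ≈ 2.59×10⁷ W

Area A = 16.5 × 6.43 = 106.095 m².
P = σAT⁴ = 5.670×10⁻⁸ × 106.095 × (1441)⁴ = 2.59×10⁷ W.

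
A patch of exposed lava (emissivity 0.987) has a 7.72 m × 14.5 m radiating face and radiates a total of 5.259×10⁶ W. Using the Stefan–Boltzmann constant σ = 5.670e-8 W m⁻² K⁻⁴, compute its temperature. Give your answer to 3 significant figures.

T ≈ 957 K

Area A = 7.72 × 14.5 = 111.94 m².
P = εσAT⁴ ⇒ T = (P/(εσA))^(1/4) = (5.259×10⁶/(0.987×5.670×10⁻⁸×111.94))^(1/4) = 957 K.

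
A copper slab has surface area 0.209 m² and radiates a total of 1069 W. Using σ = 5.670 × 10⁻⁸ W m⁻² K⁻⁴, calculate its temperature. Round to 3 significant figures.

Area A = 0.209 m².
P = σAT⁴ ⇒ T = (P/(σA))^(1/4) = (1069/(5.670×10⁻⁸×0.209))^(1/4) = 548 K.

T ≈ 548 K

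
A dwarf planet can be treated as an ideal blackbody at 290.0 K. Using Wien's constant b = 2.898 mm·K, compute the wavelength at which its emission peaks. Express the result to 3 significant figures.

λ_max ≈ 9.99 μm

Wien's displacement law: λ_max = b/T = (2.898×10⁻³ m·K)/(290.0 K) = 9.993×10⁻⁶ m.
That is 9.99 μm, in the infrared range.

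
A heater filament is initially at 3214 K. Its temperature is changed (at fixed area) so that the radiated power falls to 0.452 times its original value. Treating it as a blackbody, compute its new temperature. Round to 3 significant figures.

T₂ ≈ 2.64×10³ K

P ∝ T⁴, so T₂/T₁ = (P₂/P₁)^(1/4) = (0.452)^(1/4) = 0.819945.
T₂ = 3214 × 0.819945 = 2.64×10³ K.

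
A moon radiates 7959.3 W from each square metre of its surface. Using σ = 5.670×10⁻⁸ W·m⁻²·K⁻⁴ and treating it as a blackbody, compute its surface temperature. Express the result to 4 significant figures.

T ≈ 612.1 K

I = σT⁴, so T = (I/σ)^(1/4) = (7959.3/(5.670×10⁻⁸))^(1/4) = 612.1 K.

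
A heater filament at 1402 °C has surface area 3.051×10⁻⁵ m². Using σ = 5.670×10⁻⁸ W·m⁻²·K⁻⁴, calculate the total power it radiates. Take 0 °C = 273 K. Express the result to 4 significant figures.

T = 1402 °C + 273 = 1675 K.
Area A = 3.051×10⁻⁵ m².
P = σAT⁴ = 5.670×10⁻⁸ × 3.051×10⁻⁵ × (1675)⁴ = 13.62 W.

P ≈ 13.62 W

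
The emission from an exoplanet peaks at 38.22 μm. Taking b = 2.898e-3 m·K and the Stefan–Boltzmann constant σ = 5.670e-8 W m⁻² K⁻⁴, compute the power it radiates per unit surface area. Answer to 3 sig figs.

Wien's law: T = b/λ_max = 2.898×10⁻³/3.822×10⁻⁵ = 75.8242 K.
Then I = σT⁴ = 5.670×10⁻⁸×(75.8242)⁴ = 1.87 W/m².

I ≈ 1.87 W/m²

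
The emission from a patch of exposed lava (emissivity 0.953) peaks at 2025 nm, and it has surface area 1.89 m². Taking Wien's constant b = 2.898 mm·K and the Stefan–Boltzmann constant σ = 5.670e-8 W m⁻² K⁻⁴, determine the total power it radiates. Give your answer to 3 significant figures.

Wien's law: T = b/λ_max = 2.898×10⁻³/2.025×10⁻⁶ = 1431.11 K.
Area A = 1.89 m².
Then P = εσAT⁴ = 0.953×5.670×10⁻⁸×1.89×(1431.11)⁴ = 4.28×10⁵ W.

P ≈ 4.28×10⁵ W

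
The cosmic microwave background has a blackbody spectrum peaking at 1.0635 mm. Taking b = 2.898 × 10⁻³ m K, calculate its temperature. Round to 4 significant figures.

Wien's law gives T = b/λ_max = (2.898×10⁻³ m·K)/(1.0635×10⁻³ m) = 2.725 K.

T ≈ 2.725 K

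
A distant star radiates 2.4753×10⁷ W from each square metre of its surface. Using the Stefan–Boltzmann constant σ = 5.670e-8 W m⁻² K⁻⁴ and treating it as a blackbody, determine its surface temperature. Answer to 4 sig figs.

T ≈ 4571 K

I = σT⁴, so T = (I/σ)^(1/4) = (2.4753×10⁷/(5.670×10⁻⁸))^(1/4) = 4571 K.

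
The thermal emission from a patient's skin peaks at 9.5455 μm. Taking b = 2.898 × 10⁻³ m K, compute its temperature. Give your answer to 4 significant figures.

T ≈ 303.6 K

Wien's law gives T = b/λ_max = (2.898×10⁻³ m·K)/(9.5455×10⁻⁶ m) = 303.6 K.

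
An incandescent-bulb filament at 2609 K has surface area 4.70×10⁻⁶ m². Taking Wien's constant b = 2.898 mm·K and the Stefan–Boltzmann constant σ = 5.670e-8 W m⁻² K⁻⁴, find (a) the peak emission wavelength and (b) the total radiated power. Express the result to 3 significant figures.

λ_max ≈ 1.11 μm; P ≈ 12.3 W

(a) λ_max = b/T = 2.898×10⁻³/2609 = 1.111×10⁻⁶ m = 1.11 μm.
Area A = 4.70×10⁻⁶ m².
(b) P = σAT⁴ = 5.670×10⁻⁸×4.70×10⁻⁶×(2609)⁴ = 12.3 W.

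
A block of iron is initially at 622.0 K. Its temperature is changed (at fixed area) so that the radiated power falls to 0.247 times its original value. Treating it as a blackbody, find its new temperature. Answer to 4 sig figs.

T₂ ≈ 438.5 K

P ∝ T⁴, so T₂/T₁ = (P₂/P₁)^(1/4) = (0.247)^(1/4) = 0.704976.
T₂ = 622.0 × 0.704976 = 438.5 K.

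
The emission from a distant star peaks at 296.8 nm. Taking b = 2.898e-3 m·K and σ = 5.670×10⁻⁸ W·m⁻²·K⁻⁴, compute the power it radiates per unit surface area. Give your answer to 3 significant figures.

I ≈ 5.15×10⁸ W/m²

Wien's law: T = b/λ_max = 2.898×10⁻³/2.968×10⁻⁷ = 9764.15 K.
Then I = σT⁴ = 5.670×10⁻⁸×(9764.15)⁴ = 5.15×10⁸ W/m².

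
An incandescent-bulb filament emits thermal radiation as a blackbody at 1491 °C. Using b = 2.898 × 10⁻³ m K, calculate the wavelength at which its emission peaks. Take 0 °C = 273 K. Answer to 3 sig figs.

λ_max ≈ 1.64 μm

T = 1491 °C + 273 = 1764 K.
Wien's displacement law: λ_max = b/T = (2.898×10⁻³ m·K)/(1764 K) = 1.643×10⁻⁶ m.
That is 1.64 μm, in the infrared range.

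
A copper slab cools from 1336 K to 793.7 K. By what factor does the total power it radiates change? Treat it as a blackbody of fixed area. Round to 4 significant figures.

P₂/P₁ ≈ 0.1246

P ∝ T⁴, so P₂/P₁ = (T₂/T₁)⁴ = (793.7/1336)⁴ = (0.594087)⁴ = 0.1246.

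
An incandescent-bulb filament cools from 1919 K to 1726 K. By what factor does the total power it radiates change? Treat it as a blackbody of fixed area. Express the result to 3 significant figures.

P ∝ T⁴, so P₂/P₁ = (T₂/T₁)⁴ = (1726/1919)⁴ = (0.899427)⁴ = 0.654.

P₂/P₁ ≈ 0.654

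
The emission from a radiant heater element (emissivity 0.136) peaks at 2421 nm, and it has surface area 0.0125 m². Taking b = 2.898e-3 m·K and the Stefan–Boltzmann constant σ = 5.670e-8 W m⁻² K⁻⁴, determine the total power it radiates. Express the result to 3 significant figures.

P ≈ 198 W

Wien's law: T = b/λ_max = 2.898×10⁻³/2.421×10⁻⁶ = 1197.03 K.
Area A = 0.0125 m².
Then P = εσAT⁴ = 0.136×5.670×10⁻⁸×0.0125×(1197.03)⁴ = 198 W.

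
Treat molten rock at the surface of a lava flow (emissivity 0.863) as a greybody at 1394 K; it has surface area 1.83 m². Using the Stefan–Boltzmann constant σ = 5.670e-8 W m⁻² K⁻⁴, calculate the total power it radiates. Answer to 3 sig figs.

Area A = 1.83 m².
P = εσAT⁴ = 0.863 × 5.670×10⁻⁸ × 1.83 × (1394)⁴ = 3.38×10⁵ W.

P ≈ 3.38×10⁵ W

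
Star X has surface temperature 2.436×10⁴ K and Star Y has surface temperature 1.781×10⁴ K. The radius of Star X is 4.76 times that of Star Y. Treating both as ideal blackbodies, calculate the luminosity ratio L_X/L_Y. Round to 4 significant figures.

L_X/L_Y ≈ 79.30

L ∝ R²T⁴, so L_X/L_Y = (R_X/R_Y)²(T_X/T_Y)⁴ = (4.76)² × (2.436×10⁴/1.781×10⁴)⁴ = 22.6576 × 3.49988 = 79.30.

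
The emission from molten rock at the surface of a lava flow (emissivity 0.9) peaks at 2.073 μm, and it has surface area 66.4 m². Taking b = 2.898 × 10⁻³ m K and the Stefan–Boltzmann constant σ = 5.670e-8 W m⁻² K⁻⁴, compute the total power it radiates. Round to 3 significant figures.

Wien's law: T = b/λ_max = 2.898×10⁻³/2.073×10⁻⁶ = 1397.97 K.
Area A = 66.4 m².
Then P = εσAT⁴ = 0.9×5.670×10⁻⁸×66.4×(1397.97)⁴ = 1.29×10⁷ W.

P ≈ 1.29×10⁷ W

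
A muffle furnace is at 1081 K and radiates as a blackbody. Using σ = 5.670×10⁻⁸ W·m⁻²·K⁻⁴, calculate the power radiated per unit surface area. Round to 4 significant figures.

Stefan–Boltzmann: I = σT⁴ = 5.670×10⁻⁸ × (1081)⁴ = 7.743×10⁴ W/m².

I ≈ 7.743×10⁴ W/m²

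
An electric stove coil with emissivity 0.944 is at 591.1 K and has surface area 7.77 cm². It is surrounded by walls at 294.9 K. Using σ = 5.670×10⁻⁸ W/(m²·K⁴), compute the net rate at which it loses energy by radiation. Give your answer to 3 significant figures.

Area A = 7.77 cm² = 7.77×10⁻⁴ m².
Net radiated power P_net = εσA(T⁴ − T₀⁴) = 0.944×5.670×10⁻⁸×7.77×10⁻⁴×(591.1⁴ − 294.9⁴).
T⁴ − T₀⁴ = 1.22080×10¹¹ − 7.56309×10⁹ = 1.14517×10¹¹ K⁴, so P_net = 4.76 W.

Net loss ≈ 4.76 W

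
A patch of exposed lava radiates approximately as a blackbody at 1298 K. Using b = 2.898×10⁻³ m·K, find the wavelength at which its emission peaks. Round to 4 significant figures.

Wien's displacement law: λ_max = b/T = (2.898×10⁻³ m·K)/(1298 K) = 2.2327×10⁻⁶ m.
That is 2233 nm, in the infrared range.

λ_max ≈ 2233 nm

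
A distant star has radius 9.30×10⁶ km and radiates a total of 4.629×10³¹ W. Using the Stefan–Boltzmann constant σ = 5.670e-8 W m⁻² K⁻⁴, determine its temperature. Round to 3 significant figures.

Surface area A = 4πR² = 4π(9.30×10⁹ m)² = 1.08687×10²¹ m².
P = σAT⁴ ⇒ T = (P/(σA))^(1/4) = (4.629×10³¹/(5.670×10⁻⁸×1.08687×10²¹))^(1/4) = 2.94×10⁴ K.

T ≈ 2.94×10⁴ K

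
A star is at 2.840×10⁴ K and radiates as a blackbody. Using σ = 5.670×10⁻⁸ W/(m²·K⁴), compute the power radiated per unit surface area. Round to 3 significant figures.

Stefan–Boltzmann: I = σT⁴ = 5.670×10⁻⁸ × (2.840×10⁴)⁴ = 3.69×10¹⁰ W/m².

I ≈ 3.69×10¹⁰ W/m²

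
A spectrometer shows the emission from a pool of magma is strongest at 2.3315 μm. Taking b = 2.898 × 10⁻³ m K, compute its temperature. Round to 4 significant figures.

Wien's law gives T = b/λ_max = (2.898×10⁻³ m·K)/(2.3315×10⁻⁶ m) = 1243 K.

T ≈ 1243 K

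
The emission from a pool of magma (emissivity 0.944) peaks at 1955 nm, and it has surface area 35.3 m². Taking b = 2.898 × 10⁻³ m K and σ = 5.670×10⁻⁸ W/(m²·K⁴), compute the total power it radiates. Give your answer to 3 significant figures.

P ≈ 9.12×10⁶ W

Wien's law: T = b/λ_max = 2.898×10⁻³/1.955×10⁻⁶ = 1482.35 K.
Area A = 35.3 m².
Then P = εσAT⁴ = 0.944×5.670×10⁻⁸×35.3×(1482.35)⁴ = 9.12×10⁶ W.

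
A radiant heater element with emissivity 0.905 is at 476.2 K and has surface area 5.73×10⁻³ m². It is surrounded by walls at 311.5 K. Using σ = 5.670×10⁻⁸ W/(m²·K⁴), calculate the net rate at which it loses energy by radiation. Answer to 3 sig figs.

Net loss ≈ 12.4 W

Area A = 5.73×10⁻³ m².
Net radiated power P_net = εσA(T⁴ − T₀⁴) = 0.905×5.670×10⁻⁸×5.73×10⁻³×(476.2⁴ − 311.5⁴).
T⁴ − T₀⁴ = 5.14230×10¹⁰ − 9.41526×10⁹ = 4.20077×10¹⁰ K⁴, so P_net = 12.4 W.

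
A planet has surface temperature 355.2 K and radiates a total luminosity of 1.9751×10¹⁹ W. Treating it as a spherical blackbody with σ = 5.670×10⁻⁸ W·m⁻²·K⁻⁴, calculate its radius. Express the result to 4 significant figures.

L = 4πR²σT⁴ ⇒ R = √(L/(4πσT⁴)).
σT⁴ = 902.558 W/m², so R = √(1.9751×10¹⁹/(4π×902.558)) = 4.173×10⁷ m.

R ≈ 4.173×10⁷ m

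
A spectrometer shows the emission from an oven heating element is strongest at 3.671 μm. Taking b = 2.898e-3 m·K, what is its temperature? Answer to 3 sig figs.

Wien's law gives T = b/λ_max = (2.898×10⁻³ m·K)/(3.671×10⁻⁶ m) = 789 K.

T ≈ 789 K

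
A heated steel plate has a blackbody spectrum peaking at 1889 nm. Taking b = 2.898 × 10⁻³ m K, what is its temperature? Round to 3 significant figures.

Wien's law gives T = b/λ_max = (2.898×10⁻³ m·K)/(1.889×10⁻⁶ m) = 1.53×10³ K.

T ≈ 1.53×10³ K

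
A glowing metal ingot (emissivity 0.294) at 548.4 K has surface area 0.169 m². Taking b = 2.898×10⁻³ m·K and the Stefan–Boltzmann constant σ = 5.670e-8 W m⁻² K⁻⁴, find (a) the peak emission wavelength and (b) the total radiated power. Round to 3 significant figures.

λ_max ≈ 5.28 μm; P ≈ 255 W

(a) λ_max = b/T = 2.898×10⁻³/548.4 = 5.284×10⁻⁶ m = 5.28 μm.
Area A = 0.169 m².
(b) P = εσAT⁴ = 0.294×5.670×10⁻⁸×0.169×(548.4)⁴ = 255 W.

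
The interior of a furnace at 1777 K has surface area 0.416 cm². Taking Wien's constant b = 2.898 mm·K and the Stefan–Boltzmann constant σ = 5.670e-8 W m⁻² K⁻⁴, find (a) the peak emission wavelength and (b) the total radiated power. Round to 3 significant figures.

(a) λ_max = b/T = 2.898×10⁻³/1777 = 1.631×10⁻⁶ m = 1.63×10³ nm.
Area A = 0.416 cm² = 4.16×10⁻⁵ m².
(b) P = σAT⁴ = 5.670×10⁻⁸×4.16×10⁻⁵×(1777)⁴ = 23.5 W.

λ_max ≈ 1.63×10³ nm; P ≈ 23.5 W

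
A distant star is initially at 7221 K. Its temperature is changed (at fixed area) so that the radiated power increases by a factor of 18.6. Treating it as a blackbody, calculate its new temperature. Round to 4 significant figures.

P ∝ T⁴, so T₂/T₁ = (P₂/P₁)^(1/4) = (18.6)^(1/4) = 2.07672.
T₂ = 7221 × 2.07672 = 1.500×10⁴ K.

T₂ ≈ 1.500×10⁴ K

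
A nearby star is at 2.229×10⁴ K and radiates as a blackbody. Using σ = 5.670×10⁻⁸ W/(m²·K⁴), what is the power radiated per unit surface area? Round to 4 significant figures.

I ≈ 1.400×10¹⁰ W/m²

Stefan–Boltzmann: I = σT⁴ = 5.670×10⁻⁸ × (2.229×10⁴)⁴ = 1.400×10¹⁰ W/m².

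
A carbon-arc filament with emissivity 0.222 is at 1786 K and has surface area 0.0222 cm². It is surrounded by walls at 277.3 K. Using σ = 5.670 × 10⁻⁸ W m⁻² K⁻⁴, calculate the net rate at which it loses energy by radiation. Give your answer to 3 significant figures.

Net loss ≈ 0.284 W

Area A = 0.0222 cm² = 2.22×10⁻⁶ m².
Net radiated power P_net = εσA(T⁴ − T₀⁴) = 0.222×5.670×10⁻⁸×2.22×10⁻⁶×(1786⁴ − 277.3⁴).
T⁴ − T₀⁴ = 1.01748×10¹³ − 5.91289×10⁹ = 1.01689×10¹³ K⁴, so P_net = 0.284 W.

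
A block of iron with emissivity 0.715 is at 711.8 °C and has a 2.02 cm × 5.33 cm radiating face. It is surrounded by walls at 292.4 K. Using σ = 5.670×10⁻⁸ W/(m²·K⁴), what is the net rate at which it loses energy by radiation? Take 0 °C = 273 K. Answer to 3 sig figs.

Net loss ≈ 40.7 W

T = 711.8 °C + 273 = 984.8 K.
Area A = 0.0202 × 0.0533 = 1.07666×10⁻³ m².
Net radiated power P_net = εσA(T⁴ − T₀⁴) = 0.715×5.670×10⁻⁸×1.07666×10⁻³×(984.8⁴ − 292.4⁴).
T⁴ − T₀⁴ = 9.40572×10¹¹ − 7.30987×10⁹ = 9.33262×10¹¹ K⁴, so P_net = 40.7 W.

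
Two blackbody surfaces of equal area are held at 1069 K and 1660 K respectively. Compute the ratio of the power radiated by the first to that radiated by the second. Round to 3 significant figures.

With equal areas, P₁/P₂ = (T₁/T₂)⁴ = (1069/1660)⁴ = 0.172.

P₁/P₂ ≈ 0.172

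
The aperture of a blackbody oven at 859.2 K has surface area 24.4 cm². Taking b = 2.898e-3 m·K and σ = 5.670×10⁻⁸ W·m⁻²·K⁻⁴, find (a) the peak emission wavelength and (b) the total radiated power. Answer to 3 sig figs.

λ_max ≈ 3.37 μm; P ≈ 75.4 W

(a) λ_max = b/T = 2.898×10⁻³/859.2 = 3.373×10⁻⁶ m = 3.37 μm.
Area A = 24.4 cm² = 2.44×10⁻³ m².
(b) P = σAT⁴ = 5.670×10⁻⁸×2.44×10⁻³×(859.2)⁴ = 75.4 W.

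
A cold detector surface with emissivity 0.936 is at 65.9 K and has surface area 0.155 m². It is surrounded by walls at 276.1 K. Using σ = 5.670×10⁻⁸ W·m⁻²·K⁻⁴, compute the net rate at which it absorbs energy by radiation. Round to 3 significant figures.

Net gain ≈ 47.6 W

Area A = 0.155 m².
Net radiated power P_net = εσA(T⁴ − T₀⁴) = 0.936×5.670×10⁻⁸×0.155×(65.9⁴ − 276.1⁴).
T⁴ − T₀⁴ = 1.88600×10⁷ − 5.81120×10⁹ = -5.79234×10⁹ K⁴, so P_net = -47.6 W — negative, meaning a net gain of 47.6 W.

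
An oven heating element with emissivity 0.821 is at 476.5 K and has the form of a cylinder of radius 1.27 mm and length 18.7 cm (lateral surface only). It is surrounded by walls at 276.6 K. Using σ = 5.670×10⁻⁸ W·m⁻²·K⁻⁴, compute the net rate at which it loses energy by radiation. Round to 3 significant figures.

Net loss ≈ 3.17 W

Lateral area A = 2πrL = 2π×1.27×10⁻³×0.187 = 1.49219×10⁻³ m².
Net radiated power P_net = εσA(T⁴ − T₀⁴) = 0.821×5.670×10⁻⁸×1.49219×10⁻³×(476.5⁴ − 276.6⁴).
T⁴ − T₀⁴ = 5.15527×10¹⁰ − 5.85341×10⁹ = 4.56993×10¹⁰ K⁴, so P_net = 3.17 W.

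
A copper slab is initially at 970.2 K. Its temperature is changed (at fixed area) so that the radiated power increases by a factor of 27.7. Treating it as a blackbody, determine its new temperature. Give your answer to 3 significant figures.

P ∝ T⁴, so T₂/T₁ = (P₂/P₁)^(1/4) = (27.7)^(1/4) = 2.29414.
T₂ = 970.2 × 2.29414 = 2.23×10³ K.

T₂ ≈ 2.23×10³ K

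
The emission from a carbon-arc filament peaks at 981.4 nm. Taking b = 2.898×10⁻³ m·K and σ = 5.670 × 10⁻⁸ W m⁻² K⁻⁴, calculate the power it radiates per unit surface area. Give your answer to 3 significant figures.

Wien's law: T = b/λ_max = 2.898×10⁻³/9.814×10⁻⁷ = 2952.92 K.
Then I = σT⁴ = 5.670×10⁻⁸×(2952.92)⁴ = 4.31×10⁶ W/m².

I ≈ 4.31×10⁶ W/m²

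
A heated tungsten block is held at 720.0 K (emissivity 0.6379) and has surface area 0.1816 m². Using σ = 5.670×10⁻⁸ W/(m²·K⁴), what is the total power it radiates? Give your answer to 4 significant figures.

P ≈ 1765 W

Area A = 0.1816 m².
P = εσAT⁴ = 0.6379 × 5.670×10⁻⁸ × 0.1816 × (720.0)⁴ = 1765 W.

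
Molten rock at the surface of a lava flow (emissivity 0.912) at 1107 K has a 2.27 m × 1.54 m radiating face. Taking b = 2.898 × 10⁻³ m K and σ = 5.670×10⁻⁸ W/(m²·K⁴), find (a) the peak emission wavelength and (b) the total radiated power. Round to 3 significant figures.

λ_max ≈ 2.62 μm; P ≈ 2.71×10⁵ W

(a) λ_max = b/T = 2.898×10⁻³/1107 = 2.618×10⁻⁶ m = 2.62 μm.
Area A = 2.27 × 1.54 = 3.4958 m².
(b) P = εσAT⁴ = 0.912×5.670×10⁻⁸×3.4958×(1107)⁴ = 2.71×10⁵ W.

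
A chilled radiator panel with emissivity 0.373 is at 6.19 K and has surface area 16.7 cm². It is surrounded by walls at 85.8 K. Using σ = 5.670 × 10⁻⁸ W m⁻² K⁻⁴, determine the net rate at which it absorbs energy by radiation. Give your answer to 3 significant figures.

Area A = 16.7 cm² = 1.67×10⁻³ m².
Net radiated power P_net = εσA(T⁴ − T₀⁴) = 0.373×5.670×10⁻⁸×1.67×10⁻³×(6.19⁴ − 85.8⁴).
T⁴ − T₀⁴ = 1468.12 − 5.41937×10⁷ = -5.41922×10⁷ K⁴, so P_net = -1.91×10⁻³ W — negative, meaning a net gain of 1.91×10⁻³ W.

Net gain ≈ 1.91×10⁻³ W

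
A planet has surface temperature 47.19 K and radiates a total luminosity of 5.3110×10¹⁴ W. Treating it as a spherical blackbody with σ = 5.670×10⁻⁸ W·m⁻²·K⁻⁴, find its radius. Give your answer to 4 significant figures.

L = 4πR²σT⁴ ⇒ R = √(L/(4πσT⁴)).
σT⁴ = 0.281179 W/m², so R = √(5.3110×10¹⁴/(4π×0.281179)) = 1.226×10⁷ m.

R ≈ 1.226×10⁷ m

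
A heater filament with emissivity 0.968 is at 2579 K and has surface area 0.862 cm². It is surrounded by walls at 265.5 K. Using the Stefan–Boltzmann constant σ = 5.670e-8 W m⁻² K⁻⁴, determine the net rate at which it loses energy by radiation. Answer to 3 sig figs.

Area A = 0.862 cm² = 8.62×10⁻⁵ m².
Net radiated power P_net = εσA(T⁴ − T₀⁴) = 0.968×5.670×10⁻⁸×8.62×10⁻⁵×(2579⁴ − 265.5⁴).
T⁴ − T₀⁴ = 4.42390×10¹³ − 4.96888×10⁹ = 4.42340×10¹³ K⁴, so P_net = 209 W.

Net loss ≈ 209 W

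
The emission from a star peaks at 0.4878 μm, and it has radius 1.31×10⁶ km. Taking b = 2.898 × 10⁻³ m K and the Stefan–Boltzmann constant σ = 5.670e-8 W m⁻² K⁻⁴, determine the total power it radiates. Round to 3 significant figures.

P ≈ 1.52×10²⁷ W

Wien's law: T = b/λ_max = 2.898×10⁻³/4.878×10⁻⁷ = 5940.96 K.
Surface area A = 4πR² = 4π(1.31×10⁹ m)² = 2.15651×10¹⁹ m².
Then P = σAT⁴ = 5.670×10⁻⁸×2.15651×10¹⁹×(5940.96)⁴ = 1.52×10²⁷ W.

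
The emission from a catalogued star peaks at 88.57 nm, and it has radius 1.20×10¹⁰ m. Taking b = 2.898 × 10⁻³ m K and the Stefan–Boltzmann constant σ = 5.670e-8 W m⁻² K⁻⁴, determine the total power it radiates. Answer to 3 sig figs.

Wien's law: T = b/λ_max = 2.898×10⁻³/8.857×10⁻⁸ = 32719.9 K.
Surface area A = 4πR² = 4π(1.20×10¹⁰ m)² = 1.80956×10²¹ m².
Then P = σAT⁴ = 5.670×10⁻⁸×1.80956×10²¹×(32719.9)⁴ = 1.18×10³² W.

P ≈ 1.18×10³² W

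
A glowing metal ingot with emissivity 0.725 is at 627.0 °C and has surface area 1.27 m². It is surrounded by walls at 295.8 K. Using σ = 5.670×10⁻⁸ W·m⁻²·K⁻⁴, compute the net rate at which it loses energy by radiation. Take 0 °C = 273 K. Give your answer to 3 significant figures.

Net loss ≈ 3.39×10⁴ W

T = 627.0 °C + 273 = 900.0 K.
Area A = 1.27 m².
Net radiated power P_net = εσA(T⁴ − T₀⁴) = 0.725×5.670×10⁻⁸×1.27×(900.0⁴ − 295.8⁴).
T⁴ − T₀⁴ = 6.56100×10¹¹ − 7.65584×10⁹ = 6.48444×10¹¹ K⁴, so P_net = 3.39×10⁴ W.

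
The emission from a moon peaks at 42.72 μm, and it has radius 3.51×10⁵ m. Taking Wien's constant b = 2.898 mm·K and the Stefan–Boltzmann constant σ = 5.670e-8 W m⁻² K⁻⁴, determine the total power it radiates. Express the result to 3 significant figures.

Wien's law: T = b/λ_max = 2.898×10⁻³/4.272×10⁻⁵ = 67.8371 K.
Surface area A = 4πR² = 4π(3.51×10⁵ m)² = 1.54819×10¹² m².
Then P = σAT⁴ = 5.670×10⁻⁸×1.54819×10¹²×(67.8371)⁴ = 1.86×10¹² W.

P ≈ 1.86×10¹² W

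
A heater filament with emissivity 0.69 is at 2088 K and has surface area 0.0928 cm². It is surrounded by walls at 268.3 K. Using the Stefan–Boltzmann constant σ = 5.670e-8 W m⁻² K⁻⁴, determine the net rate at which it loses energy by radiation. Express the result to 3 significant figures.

Area A = 0.0928 cm² = 9.28×10⁻⁶ m².
Net radiated power P_net = εσA(T⁴ − T₀⁴) = 0.69×5.670×10⁻⁸×9.28×10⁻⁶×(2088⁴ − 268.3⁴).
T⁴ − T₀⁴ = 1.90074×10¹³ − 5.18182×10⁹ = 1.90022×10¹³ K⁴, so P_net = 6.90 W.

Net loss ≈ 6.90 W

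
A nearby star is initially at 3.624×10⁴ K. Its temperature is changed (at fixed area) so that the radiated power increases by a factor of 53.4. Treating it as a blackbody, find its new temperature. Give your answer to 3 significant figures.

P ∝ T⁴, so T₂/T₁ = (P₂/P₁)^(1/4) = (53.4)^(1/4) = 2.70324.
T₂ = 3.624×10⁴ × 2.70324 = 9.80×10⁴ K.

T₂ ≈ 9.80×10⁴ K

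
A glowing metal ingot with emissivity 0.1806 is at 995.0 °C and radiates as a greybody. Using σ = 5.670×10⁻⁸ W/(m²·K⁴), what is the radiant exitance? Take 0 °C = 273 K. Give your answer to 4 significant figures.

I ≈ 2.647×10⁴ W/m²

T = 995.0 °C + 273 = 1268.0 K.
Stefan–Boltzmann: I = εσT⁴ = 0.1806 × 5.670×10⁻⁸ × (1268.0)⁴ = 2.647×10⁴ W/m².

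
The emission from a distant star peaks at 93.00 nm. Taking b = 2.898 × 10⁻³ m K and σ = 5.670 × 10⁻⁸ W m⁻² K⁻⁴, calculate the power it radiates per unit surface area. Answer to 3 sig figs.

I ≈ 5.35×10¹⁰ W/m²

Wien's law: T = b/λ_max = 2.898×10⁻³/9.300×10⁻⁸ = 31161.3 K.
Then I = σT⁴ = 5.670×10⁻⁸×(31161.3)⁴ = 5.35×10¹⁰ W/m².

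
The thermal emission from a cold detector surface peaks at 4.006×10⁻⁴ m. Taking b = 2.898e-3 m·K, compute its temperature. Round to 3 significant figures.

Wien's law gives T = b/λ_max = (2.898×10⁻³ m·K)/(4.006×10⁻⁴ m) = 7.23 K.

T ≈ 7.23 K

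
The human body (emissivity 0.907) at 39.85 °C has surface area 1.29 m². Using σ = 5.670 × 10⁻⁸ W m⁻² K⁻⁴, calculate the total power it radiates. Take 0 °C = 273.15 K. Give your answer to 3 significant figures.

P ≈ 637 W

T = 39.85 °C + 273.15 = 313.00 K.
Area A = 1.29 m².
P = εσAT⁴ = 0.907 × 5.670×10⁻⁸ × 1.29 × (313.00)⁴ = 637 W.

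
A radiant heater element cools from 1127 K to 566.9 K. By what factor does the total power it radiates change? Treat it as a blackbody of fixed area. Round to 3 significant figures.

P₂/P₁ ≈ 0.0640

P ∝ T⁴, so P₂/P₁ = (T₂/T₁)⁴ = (566.9/1127)⁴ = (0.503017)⁴ = 0.0640.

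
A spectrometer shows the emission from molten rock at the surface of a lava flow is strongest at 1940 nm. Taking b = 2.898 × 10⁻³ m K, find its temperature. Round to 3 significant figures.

T ≈ 1.49×10³ K

Wien's law gives T = b/λ_max = (2.898×10⁻³ m·K)/(1.940×10⁻⁶ m) = 1.49×10³ K.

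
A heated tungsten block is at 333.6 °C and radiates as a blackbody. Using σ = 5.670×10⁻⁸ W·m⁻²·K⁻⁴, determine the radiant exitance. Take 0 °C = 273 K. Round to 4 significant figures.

I ≈ 7677 W/m²

T = 333.6 °C + 273 = 606.6 K.
Stefan–Boltzmann: I = σT⁴ = 5.670×10⁻⁸ × (606.6)⁴ = 7677 W/m².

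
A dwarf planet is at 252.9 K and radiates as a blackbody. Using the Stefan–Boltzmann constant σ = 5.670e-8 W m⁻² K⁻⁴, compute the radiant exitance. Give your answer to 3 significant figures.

I ≈ 232 W/m²

Stefan–Boltzmann: I = σT⁴ = 5.670×10⁻⁸ × (252.9)⁴ = 232 W/m².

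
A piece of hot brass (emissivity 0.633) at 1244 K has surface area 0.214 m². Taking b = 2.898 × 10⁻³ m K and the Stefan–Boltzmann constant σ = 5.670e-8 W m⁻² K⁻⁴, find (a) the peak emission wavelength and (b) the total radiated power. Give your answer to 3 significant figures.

(a) λ_max = b/T = 2.898×10⁻³/1244 = 2.330×10⁻⁶ m = 2.33 μm.
Area A = 0.214 m².
(b) P = εσAT⁴ = 0.633×5.670×10⁻⁸×0.214×(1244)⁴ = 1.84×10⁴ W.

λ_max ≈ 2.33 μm; P ≈ 1.84×10⁴ W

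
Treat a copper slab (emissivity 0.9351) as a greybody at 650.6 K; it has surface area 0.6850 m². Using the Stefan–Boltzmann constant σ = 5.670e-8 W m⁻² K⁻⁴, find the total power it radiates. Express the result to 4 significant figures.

Area A = 0.6850 m².
P = εσAT⁴ = 0.9351 × 5.670×10⁻⁸ × 0.6850 × (650.6)⁴ = 6507 W.

P ≈ 6507 W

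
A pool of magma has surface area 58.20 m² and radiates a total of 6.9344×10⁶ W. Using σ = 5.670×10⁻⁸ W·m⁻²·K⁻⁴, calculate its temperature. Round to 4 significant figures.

T ≈ 1204 K

Area A = 58.20 m².
P = σAT⁴ ⇒ T = (P/(σA))^(1/4) = (6.9344×10⁶/(5.670×10⁻⁸×58.20))^(1/4) = 1204 K.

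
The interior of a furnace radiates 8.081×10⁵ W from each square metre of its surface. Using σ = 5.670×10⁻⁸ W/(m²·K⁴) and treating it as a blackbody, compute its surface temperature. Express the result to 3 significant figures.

I = σT⁴, so T = (I/σ)^(1/4) = (8.081×10⁵/(5.670×10⁻⁸))^(1/4) = 1.94×10³ K.

T ≈ 1.94×10³ K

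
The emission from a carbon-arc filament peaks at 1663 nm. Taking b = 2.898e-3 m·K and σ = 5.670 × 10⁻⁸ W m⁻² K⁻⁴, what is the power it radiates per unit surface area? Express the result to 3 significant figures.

Wien's law: T = b/λ_max = 2.898×10⁻³/1.663×10⁻⁶ = 1742.63 K.
Then I = σT⁴ = 5.670×10⁻⁸×(1742.63)⁴ = 5.23×10⁵ W/m².

I ≈ 5.23×10⁵ W/m²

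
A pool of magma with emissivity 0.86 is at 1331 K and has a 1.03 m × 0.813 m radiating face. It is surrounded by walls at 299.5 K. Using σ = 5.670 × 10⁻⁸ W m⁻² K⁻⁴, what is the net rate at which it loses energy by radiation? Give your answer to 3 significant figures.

Net loss ≈ 1.28×10⁵ W

Area A = 1.03 × 0.813 = 0.83739 m².
Net radiated power P_net = εσA(T⁴ − T₀⁴) = 0.86×5.670×10⁻⁸×0.83739×(1331⁴ − 299.5⁴).
T⁴ − T₀⁴ = 3.13843×10¹² − 8.04613×10⁹ = 3.13038×10¹² K⁴, so P_net = 1.28×10⁵ W.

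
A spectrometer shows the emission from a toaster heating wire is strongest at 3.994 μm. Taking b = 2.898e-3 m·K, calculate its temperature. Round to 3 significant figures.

T ≈ 726 K

Wien's law gives T = b/λ_max = (2.898×10⁻³ m·K)/(3.994×10⁻⁶ m) = 726 K.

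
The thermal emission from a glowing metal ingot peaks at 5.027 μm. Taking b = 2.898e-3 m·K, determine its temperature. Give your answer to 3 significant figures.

Wien's law gives T = b/λ_max = (2.898×10⁻³ m·K)/(5.027×10⁻⁶ m) = 576 K.

T ≈ 576 K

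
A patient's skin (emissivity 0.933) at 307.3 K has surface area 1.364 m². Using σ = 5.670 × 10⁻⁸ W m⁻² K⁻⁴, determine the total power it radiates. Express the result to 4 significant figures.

Area A = 1.364 m².
P = εσAT⁴ = 0.933 × 5.670×10⁻⁸ × 1.364 × (307.3)⁴ = 643.5 W.

P ≈ 643.5 W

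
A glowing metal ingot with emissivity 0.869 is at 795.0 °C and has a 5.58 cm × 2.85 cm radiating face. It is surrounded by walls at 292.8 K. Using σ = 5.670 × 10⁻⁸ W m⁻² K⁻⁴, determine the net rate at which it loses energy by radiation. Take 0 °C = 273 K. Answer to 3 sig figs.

T = 795.0 °C + 273 = 1068.0 K.
Area A = 0.0558 × 0.0285 = 1.5903×10⁻³ m².
Net radiated power P_net = εσA(T⁴ − T₀⁴) = 0.869×5.670×10⁻⁸×1.5903×10⁻³×(1068.0⁴ − 292.8⁴).
T⁴ − T₀⁴ = 1.30102×10¹² − 7.34995×10⁹ = 1.29367×10¹² K⁴, so P_net = 101 W.

Net loss ≈ 101 W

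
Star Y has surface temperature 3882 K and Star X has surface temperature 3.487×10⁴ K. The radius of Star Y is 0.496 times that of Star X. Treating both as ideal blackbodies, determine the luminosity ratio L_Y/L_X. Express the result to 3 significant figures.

L ∝ R²T⁴, so L_Y/L_X = (R_Y/R_X)²(T_Y/T_X)⁴ = (0.496)² × (3882/3.487×10⁴)⁴ = 0.246016 × 1.53608×10⁻⁴ = 3.78×10⁻⁵.

L_Y/L_X ≈ 3.78×10⁻⁵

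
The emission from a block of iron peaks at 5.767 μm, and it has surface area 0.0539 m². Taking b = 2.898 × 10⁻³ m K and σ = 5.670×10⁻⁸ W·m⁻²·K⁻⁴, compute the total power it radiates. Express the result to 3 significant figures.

Wien's law: T = b/λ_max = 2.898×10⁻³/5.767×10⁻⁶ = 502.514 K.
Area A = 0.0539 m².
Then P = σAT⁴ = 5.670×10⁻⁸×0.0539×(502.514)⁴ = 195 W.

P ≈ 195 W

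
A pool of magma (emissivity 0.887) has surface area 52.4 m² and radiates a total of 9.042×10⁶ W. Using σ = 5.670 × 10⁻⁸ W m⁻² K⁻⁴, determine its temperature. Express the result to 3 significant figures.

Area A = 52.4 m².
P = εσAT⁴ ⇒ T = (P/(εσA))^(1/4) = (9.042×10⁶/(0.887×5.670×10⁻⁸×52.4))^(1/4) = 1.36×10³ K.

T ≈ 1.36×10³ K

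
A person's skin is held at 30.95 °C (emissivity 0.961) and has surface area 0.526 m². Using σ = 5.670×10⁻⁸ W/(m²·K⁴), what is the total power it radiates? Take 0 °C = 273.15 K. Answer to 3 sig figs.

P ≈ 245 W

T = 30.95 °C + 273.15 = 304.10 K.
Area A = 0.526 m².
P = εσAT⁴ = 0.961 × 5.670×10⁻⁸ × 0.526 × (304.10)⁴ = 245 W.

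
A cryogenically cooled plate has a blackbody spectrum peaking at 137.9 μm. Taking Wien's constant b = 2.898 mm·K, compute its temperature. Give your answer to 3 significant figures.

T ≈ 21.0 K

Wien's law gives T = b/λ_max = (2.898×10⁻³ m·K)/(1.379×10⁻⁴ m) = 21.0 K.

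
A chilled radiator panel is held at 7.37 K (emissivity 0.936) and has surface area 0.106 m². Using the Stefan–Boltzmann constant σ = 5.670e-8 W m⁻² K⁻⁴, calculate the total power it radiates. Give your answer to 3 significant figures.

Area A = 0.106 m².
P = εσAT⁴ = 0.936 × 5.670×10⁻⁸ × 0.106 × (7.37)⁴ = 1.66×10⁻⁵ W.

P ≈ 1.66×10⁻⁵ W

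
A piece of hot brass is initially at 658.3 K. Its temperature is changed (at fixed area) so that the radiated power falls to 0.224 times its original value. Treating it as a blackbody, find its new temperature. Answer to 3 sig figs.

T₂ ≈ 453 K

P ∝ T⁴, so T₂/T₁ = (P₂/P₁)^(1/4) = (0.224)^(1/4) = 0.687958.
T₂ = 658.3 × 0.687958 = 453 K.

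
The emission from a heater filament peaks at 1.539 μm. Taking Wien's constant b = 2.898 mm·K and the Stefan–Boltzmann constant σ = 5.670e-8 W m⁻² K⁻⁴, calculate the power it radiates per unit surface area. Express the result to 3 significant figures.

I ≈ 7.13×10⁵ W/m²

Wien's law: T = b/λ_max = 2.898×10⁻³/1.539×10⁻⁶ = 1883.04 K.
Then I = σT⁴ = 5.670×10⁻⁸×(1883.04)⁴ = 7.13×10⁵ W/m².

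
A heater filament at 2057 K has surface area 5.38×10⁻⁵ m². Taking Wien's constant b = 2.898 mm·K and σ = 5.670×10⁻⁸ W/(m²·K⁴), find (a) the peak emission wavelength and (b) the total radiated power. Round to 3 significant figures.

λ_max ≈ 1.41 μm; P ≈ 54.6 W

(a) λ_max = b/T = 2.898×10⁻³/2057 = 1.409×10⁻⁶ m = 1.41 μm.
Area A = 5.38×10⁻⁵ m².
(b) P = σAT⁴ = 5.670×10⁻⁸×5.38×10⁻⁵×(2057)⁴ = 54.6 W.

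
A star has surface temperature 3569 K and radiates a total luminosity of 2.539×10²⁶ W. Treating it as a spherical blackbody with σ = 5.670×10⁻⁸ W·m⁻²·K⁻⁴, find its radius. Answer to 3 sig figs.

L = 4πR²σT⁴ ⇒ R = √(L/(4πσT⁴)).
σT⁴ = 9.19961×10⁶ W/m², so R = √(2.539×10²⁶/(4π×9.19961×10⁶)) = 1.48×10⁹ m.

R ≈ 1.48×10⁹ m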